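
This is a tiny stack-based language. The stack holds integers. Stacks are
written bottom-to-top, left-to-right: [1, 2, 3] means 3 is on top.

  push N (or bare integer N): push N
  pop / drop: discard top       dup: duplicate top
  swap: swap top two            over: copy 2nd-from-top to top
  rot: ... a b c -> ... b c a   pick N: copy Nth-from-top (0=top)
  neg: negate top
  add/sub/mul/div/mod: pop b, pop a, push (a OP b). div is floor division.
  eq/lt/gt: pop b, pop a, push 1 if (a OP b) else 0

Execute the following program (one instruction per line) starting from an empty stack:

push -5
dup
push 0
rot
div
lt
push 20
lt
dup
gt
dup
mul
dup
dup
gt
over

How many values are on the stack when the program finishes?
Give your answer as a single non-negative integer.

Answer: 3

Derivation:
After 'push -5': stack = [-5] (depth 1)
After 'dup': stack = [-5, -5] (depth 2)
After 'push 0': stack = [-5, -5, 0] (depth 3)
After 'rot': stack = [-5, 0, -5] (depth 3)
After 'div': stack = [-5, 0] (depth 2)
After 'lt': stack = [1] (depth 1)
After 'push 20': stack = [1, 20] (depth 2)
After 'lt': stack = [1] (depth 1)
After 'dup': stack = [1, 1] (depth 2)
After 'gt': stack = [0] (depth 1)
After 'dup': stack = [0, 0] (depth 2)
After 'mul': stack = [0] (depth 1)
After 'dup': stack = [0, 0] (depth 2)
After 'dup': stack = [0, 0, 0] (depth 3)
After 'gt': stack = [0, 0] (depth 2)
After 'over': stack = [0, 0, 0] (depth 3)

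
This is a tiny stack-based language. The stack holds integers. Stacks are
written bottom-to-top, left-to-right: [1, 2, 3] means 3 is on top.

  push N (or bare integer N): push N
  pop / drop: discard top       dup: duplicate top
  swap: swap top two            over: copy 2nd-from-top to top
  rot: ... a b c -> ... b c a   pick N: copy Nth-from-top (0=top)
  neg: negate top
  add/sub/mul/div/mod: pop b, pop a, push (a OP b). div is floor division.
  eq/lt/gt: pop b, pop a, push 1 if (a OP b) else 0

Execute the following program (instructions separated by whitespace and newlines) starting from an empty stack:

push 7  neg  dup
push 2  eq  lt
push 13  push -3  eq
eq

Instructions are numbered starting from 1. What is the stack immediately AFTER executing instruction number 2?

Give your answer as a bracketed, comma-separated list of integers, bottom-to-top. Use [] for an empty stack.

Step 1 ('push 7'): [7]
Step 2 ('neg'): [-7]

Answer: [-7]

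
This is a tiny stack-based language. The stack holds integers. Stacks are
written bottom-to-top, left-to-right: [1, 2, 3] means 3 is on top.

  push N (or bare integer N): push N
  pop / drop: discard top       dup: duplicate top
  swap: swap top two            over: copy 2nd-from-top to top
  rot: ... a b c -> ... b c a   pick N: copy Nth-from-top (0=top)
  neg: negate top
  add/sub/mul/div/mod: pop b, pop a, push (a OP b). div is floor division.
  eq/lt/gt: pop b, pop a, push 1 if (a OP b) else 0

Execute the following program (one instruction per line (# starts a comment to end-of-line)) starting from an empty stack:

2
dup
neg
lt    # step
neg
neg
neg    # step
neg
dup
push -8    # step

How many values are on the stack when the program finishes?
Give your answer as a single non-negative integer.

After 'push 2': stack = [2] (depth 1)
After 'dup': stack = [2, 2] (depth 2)
After 'neg': stack = [2, -2] (depth 2)
After 'lt': stack = [0] (depth 1)
After 'neg': stack = [0] (depth 1)
After 'neg': stack = [0] (depth 1)
After 'neg': stack = [0] (depth 1)
After 'neg': stack = [0] (depth 1)
After 'dup': stack = [0, 0] (depth 2)
After 'push -8': stack = [0, 0, -8] (depth 3)

Answer: 3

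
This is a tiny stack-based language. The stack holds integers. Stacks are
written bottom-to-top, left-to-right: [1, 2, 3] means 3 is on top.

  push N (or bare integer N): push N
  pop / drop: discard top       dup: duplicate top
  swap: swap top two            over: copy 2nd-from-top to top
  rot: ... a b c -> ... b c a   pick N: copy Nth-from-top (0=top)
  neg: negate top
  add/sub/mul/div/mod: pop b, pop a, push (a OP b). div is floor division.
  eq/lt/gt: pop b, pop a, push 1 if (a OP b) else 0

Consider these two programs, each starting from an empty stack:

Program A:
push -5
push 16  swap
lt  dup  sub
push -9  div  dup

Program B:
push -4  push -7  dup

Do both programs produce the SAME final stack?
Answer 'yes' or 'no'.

Program A trace:
  After 'push -5': [-5]
  After 'push 16': [-5, 16]
  After 'swap': [16, -5]
  After 'lt': [0]
  After 'dup': [0, 0]
  After 'sub': [0]
  After 'push -9': [0, -9]
  After 'div': [0]
  After 'dup': [0, 0]
Program A final stack: [0, 0]

Program B trace:
  After 'push -4': [-4]
  After 'push -7': [-4, -7]
  After 'dup': [-4, -7, -7]
Program B final stack: [-4, -7, -7]
Same: no

Answer: no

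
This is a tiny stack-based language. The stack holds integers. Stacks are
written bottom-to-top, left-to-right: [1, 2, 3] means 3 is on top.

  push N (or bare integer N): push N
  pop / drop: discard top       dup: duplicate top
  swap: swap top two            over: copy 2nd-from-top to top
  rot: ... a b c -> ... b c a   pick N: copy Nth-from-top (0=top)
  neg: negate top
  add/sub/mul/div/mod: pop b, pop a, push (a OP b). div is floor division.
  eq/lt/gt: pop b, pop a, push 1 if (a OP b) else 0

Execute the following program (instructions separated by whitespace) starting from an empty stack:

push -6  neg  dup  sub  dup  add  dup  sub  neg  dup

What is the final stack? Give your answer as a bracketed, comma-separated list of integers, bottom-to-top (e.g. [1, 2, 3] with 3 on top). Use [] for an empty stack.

After 'push -6': [-6]
After 'neg': [6]
After 'dup': [6, 6]
After 'sub': [0]
After 'dup': [0, 0]
After 'add': [0]
After 'dup': [0, 0]
After 'sub': [0]
After 'neg': [0]
After 'dup': [0, 0]

Answer: [0, 0]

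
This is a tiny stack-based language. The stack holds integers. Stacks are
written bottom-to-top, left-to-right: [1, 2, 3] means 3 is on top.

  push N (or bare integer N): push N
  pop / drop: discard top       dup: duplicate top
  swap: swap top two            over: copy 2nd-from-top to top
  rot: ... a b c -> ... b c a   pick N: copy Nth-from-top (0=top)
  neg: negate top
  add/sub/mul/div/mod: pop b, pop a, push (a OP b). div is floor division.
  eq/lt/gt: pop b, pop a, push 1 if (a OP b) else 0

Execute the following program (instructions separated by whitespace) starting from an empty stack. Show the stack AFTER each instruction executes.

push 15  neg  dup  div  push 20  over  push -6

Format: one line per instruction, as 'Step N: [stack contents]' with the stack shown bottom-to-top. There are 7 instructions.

Step 1: [15]
Step 2: [-15]
Step 3: [-15, -15]
Step 4: [1]
Step 5: [1, 20]
Step 6: [1, 20, 1]
Step 7: [1, 20, 1, -6]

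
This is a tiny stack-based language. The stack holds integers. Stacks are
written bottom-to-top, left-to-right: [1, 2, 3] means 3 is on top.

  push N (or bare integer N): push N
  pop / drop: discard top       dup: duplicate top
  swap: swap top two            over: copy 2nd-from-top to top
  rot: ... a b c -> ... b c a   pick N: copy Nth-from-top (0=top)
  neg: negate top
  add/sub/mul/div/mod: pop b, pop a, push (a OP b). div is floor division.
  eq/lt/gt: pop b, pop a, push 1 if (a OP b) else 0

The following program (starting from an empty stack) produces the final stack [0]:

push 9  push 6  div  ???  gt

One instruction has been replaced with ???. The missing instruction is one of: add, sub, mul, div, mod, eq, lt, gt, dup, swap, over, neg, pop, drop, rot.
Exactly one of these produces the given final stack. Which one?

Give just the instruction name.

Stack before ???: [1]
Stack after ???:  [1, 1]
The instruction that transforms [1] -> [1, 1] is: dup

Answer: dup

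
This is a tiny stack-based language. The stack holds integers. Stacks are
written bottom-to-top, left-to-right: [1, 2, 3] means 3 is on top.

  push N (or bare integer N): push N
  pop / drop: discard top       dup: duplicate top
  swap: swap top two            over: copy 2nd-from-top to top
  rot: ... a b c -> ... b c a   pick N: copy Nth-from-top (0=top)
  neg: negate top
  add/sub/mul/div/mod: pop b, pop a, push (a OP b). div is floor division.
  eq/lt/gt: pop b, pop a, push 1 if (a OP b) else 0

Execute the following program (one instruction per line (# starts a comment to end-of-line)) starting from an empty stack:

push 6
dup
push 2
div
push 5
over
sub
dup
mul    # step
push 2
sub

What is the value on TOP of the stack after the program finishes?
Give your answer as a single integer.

Answer: 2

Derivation:
After 'push 6': [6]
After 'dup': [6, 6]
After 'push 2': [6, 6, 2]
After 'div': [6, 3]
After 'push 5': [6, 3, 5]
After 'over': [6, 3, 5, 3]
After 'sub': [6, 3, 2]
After 'dup': [6, 3, 2, 2]
After 'mul': [6, 3, 4]
After 'push 2': [6, 3, 4, 2]
After 'sub': [6, 3, 2]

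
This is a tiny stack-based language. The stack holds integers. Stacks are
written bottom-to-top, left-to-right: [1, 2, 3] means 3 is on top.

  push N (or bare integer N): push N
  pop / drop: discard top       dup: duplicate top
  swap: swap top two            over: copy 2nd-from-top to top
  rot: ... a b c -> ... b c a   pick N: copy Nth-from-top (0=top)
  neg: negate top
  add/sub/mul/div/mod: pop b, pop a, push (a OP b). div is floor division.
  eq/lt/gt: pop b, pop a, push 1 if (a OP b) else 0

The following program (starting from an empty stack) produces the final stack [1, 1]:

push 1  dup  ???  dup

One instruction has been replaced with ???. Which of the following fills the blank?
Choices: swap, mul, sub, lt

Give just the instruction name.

Answer: mul

Derivation:
Stack before ???: [1, 1]
Stack after ???:  [1]
Checking each choice:
  swap: produces [1, 1, 1]
  mul: MATCH
  sub: produces [0, 0]
  lt: produces [0, 0]


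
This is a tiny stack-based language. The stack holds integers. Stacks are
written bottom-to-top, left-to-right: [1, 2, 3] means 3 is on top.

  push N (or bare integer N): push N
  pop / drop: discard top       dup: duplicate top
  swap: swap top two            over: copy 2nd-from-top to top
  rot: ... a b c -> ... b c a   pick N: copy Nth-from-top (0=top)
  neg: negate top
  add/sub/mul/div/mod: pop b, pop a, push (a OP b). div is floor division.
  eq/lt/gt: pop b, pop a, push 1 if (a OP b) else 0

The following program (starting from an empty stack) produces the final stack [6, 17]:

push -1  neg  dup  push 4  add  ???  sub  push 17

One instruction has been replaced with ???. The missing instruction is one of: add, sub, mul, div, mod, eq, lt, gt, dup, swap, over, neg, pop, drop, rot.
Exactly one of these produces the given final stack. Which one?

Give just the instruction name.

Stack before ???: [1, 5]
Stack after ???:  [1, -5]
The instruction that transforms [1, 5] -> [1, -5] is: neg

Answer: neg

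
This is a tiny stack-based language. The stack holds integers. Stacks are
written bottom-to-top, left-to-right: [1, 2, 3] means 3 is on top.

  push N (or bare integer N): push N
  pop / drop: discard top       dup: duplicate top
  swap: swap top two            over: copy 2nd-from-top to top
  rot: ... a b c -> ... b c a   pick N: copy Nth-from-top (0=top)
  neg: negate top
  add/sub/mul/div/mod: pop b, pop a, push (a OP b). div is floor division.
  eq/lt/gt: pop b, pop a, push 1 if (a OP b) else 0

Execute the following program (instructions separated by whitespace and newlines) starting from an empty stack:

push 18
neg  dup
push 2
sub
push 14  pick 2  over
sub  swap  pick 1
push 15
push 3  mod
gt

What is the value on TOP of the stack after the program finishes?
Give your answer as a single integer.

Answer: 0

Derivation:
After 'push 18': [18]
After 'neg': [-18]
After 'dup': [-18, -18]
After 'push 2': [-18, -18, 2]
After 'sub': [-18, -20]
After 'push 14': [-18, -20, 14]
After 'pick 2': [-18, -20, 14, -18]
After 'over': [-18, -20, 14, -18, 14]
After 'sub': [-18, -20, 14, -32]
After 'swap': [-18, -20, -32, 14]
After 'pick 1': [-18, -20, -32, 14, -32]
After 'push 15': [-18, -20, -32, 14, -32, 15]
After 'push 3': [-18, -20, -32, 14, -32, 15, 3]
After 'mod': [-18, -20, -32, 14, -32, 0]
After 'gt': [-18, -20, -32, 14, 0]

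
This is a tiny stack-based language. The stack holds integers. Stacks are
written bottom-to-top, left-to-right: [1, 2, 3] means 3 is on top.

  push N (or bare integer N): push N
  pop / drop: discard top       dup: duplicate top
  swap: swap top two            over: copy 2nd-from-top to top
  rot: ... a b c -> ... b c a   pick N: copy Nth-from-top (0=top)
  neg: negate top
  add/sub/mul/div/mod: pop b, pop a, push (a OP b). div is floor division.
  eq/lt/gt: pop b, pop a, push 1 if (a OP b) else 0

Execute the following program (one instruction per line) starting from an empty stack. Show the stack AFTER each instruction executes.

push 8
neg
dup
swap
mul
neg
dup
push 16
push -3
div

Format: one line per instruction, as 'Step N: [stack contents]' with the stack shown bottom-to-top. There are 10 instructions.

Step 1: [8]
Step 2: [-8]
Step 3: [-8, -8]
Step 4: [-8, -8]
Step 5: [64]
Step 6: [-64]
Step 7: [-64, -64]
Step 8: [-64, -64, 16]
Step 9: [-64, -64, 16, -3]
Step 10: [-64, -64, -6]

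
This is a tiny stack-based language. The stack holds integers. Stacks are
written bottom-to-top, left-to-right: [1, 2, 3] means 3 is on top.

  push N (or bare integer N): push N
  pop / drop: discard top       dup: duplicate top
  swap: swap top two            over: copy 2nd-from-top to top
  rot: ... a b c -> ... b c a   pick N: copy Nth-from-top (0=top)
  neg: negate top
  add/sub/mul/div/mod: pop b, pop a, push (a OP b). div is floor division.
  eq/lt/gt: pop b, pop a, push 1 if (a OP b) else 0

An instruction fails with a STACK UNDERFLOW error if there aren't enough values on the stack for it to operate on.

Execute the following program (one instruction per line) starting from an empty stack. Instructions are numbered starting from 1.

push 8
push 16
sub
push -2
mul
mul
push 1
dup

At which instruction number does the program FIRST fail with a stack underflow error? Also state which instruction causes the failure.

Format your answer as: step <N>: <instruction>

Step 1 ('push 8'): stack = [8], depth = 1
Step 2 ('push 16'): stack = [8, 16], depth = 2
Step 3 ('sub'): stack = [-8], depth = 1
Step 4 ('push -2'): stack = [-8, -2], depth = 2
Step 5 ('mul'): stack = [16], depth = 1
Step 6 ('mul'): needs 2 value(s) but depth is 1 — STACK UNDERFLOW

Answer: step 6: mul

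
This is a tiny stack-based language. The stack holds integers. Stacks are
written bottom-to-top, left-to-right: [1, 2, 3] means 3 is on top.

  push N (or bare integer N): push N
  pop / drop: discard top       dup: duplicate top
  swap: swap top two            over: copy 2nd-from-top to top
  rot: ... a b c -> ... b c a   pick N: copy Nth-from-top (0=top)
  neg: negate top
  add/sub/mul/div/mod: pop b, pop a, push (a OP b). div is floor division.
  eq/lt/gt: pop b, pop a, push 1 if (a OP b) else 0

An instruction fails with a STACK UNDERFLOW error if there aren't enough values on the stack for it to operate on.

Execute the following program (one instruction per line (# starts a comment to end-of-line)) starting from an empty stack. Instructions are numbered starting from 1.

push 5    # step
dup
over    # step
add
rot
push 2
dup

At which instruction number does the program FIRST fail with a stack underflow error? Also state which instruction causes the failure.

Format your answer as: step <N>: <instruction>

Step 1 ('push 5'): stack = [5], depth = 1
Step 2 ('dup'): stack = [5, 5], depth = 2
Step 3 ('over'): stack = [5, 5, 5], depth = 3
Step 4 ('add'): stack = [5, 10], depth = 2
Step 5 ('rot'): needs 3 value(s) but depth is 2 — STACK UNDERFLOW

Answer: step 5: rot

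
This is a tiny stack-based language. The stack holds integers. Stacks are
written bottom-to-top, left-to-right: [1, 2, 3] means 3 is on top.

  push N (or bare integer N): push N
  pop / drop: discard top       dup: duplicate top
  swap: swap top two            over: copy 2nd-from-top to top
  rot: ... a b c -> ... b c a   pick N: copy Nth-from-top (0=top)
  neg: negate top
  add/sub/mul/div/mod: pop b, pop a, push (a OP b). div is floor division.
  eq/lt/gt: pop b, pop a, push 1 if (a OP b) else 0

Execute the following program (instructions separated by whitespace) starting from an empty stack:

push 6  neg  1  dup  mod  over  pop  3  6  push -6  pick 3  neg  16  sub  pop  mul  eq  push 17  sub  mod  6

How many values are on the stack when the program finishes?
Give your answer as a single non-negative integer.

After 'push 6': stack = [6] (depth 1)
After 'neg': stack = [-6] (depth 1)
After 'push 1': stack = [-6, 1] (depth 2)
After 'dup': stack = [-6, 1, 1] (depth 3)
After 'mod': stack = [-6, 0] (depth 2)
After 'over': stack = [-6, 0, -6] (depth 3)
After 'pop': stack = [-6, 0] (depth 2)
After 'push 3': stack = [-6, 0, 3] (depth 3)
After 'push 6': stack = [-6, 0, 3, 6] (depth 4)
After 'push -6': stack = [-6, 0, 3, 6, -6] (depth 5)
  ...
After 'neg': stack = [-6, 0, 3, 6, -6, 0] (depth 6)
After 'push 16': stack = [-6, 0, 3, 6, -6, 0, 16] (depth 7)
After 'sub': stack = [-6, 0, 3, 6, -6, -16] (depth 6)
After 'pop': stack = [-6, 0, 3, 6, -6] (depth 5)
After 'mul': stack = [-6, 0, 3, -36] (depth 4)
After 'eq': stack = [-6, 0, 0] (depth 3)
After 'push 17': stack = [-6, 0, 0, 17] (depth 4)
After 'sub': stack = [-6, 0, -17] (depth 3)
After 'mod': stack = [-6, 0] (depth 2)
After 'push 6': stack = [-6, 0, 6] (depth 3)

Answer: 3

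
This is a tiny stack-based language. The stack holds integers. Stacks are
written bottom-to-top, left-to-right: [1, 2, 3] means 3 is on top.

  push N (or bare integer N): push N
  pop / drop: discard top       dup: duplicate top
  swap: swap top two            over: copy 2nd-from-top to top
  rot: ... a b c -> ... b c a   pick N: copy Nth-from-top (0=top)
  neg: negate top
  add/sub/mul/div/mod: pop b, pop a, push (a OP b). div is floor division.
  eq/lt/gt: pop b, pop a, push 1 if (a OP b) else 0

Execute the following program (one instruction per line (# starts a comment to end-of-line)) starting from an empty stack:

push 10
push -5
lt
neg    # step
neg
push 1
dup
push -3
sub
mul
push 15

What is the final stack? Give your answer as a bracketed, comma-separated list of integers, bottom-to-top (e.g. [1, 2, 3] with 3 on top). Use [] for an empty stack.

After 'push 10': [10]
After 'push -5': [10, -5]
After 'lt': [0]
After 'neg': [0]
After 'neg': [0]
After 'push 1': [0, 1]
After 'dup': [0, 1, 1]
After 'push -3': [0, 1, 1, -3]
After 'sub': [0, 1, 4]
After 'mul': [0, 4]
After 'push 15': [0, 4, 15]

Answer: [0, 4, 15]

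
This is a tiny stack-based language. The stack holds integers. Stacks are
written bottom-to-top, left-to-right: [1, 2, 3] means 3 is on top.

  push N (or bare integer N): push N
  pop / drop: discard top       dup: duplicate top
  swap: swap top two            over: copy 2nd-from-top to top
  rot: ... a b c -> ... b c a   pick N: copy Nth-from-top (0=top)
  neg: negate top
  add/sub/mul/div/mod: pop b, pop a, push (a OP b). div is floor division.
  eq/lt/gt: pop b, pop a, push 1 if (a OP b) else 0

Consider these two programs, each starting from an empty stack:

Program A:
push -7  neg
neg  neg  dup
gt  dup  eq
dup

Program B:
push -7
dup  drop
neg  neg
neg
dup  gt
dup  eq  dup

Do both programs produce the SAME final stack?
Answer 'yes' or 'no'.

Program A trace:
  After 'push -7': [-7]
  After 'neg': [7]
  After 'neg': [-7]
  After 'neg': [7]
  After 'dup': [7, 7]
  After 'gt': [0]
  After 'dup': [0, 0]
  After 'eq': [1]
  After 'dup': [1, 1]
Program A final stack: [1, 1]

Program B trace:
  After 'push -7': [-7]
  After 'dup': [-7, -7]
  After 'drop': [-7]
  After 'neg': [7]
  After 'neg': [-7]
  After 'neg': [7]
  After 'dup': [7, 7]
  After 'gt': [0]
  After 'dup': [0, 0]
  After 'eq': [1]
  After 'dup': [1, 1]
Program B final stack: [1, 1]
Same: yes

Answer: yes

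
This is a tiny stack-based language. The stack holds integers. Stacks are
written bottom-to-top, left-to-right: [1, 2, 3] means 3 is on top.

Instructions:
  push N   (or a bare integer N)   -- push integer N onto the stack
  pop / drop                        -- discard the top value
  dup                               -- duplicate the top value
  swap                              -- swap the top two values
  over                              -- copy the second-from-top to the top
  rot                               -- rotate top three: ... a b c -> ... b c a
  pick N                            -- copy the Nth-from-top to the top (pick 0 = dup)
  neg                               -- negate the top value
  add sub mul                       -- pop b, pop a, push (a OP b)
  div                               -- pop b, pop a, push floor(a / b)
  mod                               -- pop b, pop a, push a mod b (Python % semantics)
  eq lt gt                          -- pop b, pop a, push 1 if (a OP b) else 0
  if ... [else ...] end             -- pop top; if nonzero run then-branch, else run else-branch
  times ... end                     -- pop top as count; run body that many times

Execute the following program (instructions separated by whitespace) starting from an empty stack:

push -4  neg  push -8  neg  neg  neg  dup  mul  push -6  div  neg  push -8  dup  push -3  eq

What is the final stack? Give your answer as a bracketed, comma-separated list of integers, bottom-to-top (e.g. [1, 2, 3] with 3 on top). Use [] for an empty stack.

After 'push -4': [-4]
After 'neg': [4]
After 'push -8': [4, -8]
After 'neg': [4, 8]
After 'neg': [4, -8]
After 'neg': [4, 8]
After 'dup': [4, 8, 8]
After 'mul': [4, 64]
After 'push -6': [4, 64, -6]
After 'div': [4, -11]
After 'neg': [4, 11]
After 'push -8': [4, 11, -8]
After 'dup': [4, 11, -8, -8]
After 'push -3': [4, 11, -8, -8, -3]
After 'eq': [4, 11, -8, 0]

Answer: [4, 11, -8, 0]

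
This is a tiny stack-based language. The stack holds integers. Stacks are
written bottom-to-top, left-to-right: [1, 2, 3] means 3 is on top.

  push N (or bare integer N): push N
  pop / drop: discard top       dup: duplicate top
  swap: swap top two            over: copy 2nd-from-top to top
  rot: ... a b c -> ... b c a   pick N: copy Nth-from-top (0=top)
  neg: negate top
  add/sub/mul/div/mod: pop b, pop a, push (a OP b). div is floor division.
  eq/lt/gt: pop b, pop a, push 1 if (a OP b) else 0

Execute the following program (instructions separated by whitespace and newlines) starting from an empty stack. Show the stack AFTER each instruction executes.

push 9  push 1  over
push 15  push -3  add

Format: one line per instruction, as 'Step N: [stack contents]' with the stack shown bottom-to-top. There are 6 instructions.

Step 1: [9]
Step 2: [9, 1]
Step 3: [9, 1, 9]
Step 4: [9, 1, 9, 15]
Step 5: [9, 1, 9, 15, -3]
Step 6: [9, 1, 9, 12]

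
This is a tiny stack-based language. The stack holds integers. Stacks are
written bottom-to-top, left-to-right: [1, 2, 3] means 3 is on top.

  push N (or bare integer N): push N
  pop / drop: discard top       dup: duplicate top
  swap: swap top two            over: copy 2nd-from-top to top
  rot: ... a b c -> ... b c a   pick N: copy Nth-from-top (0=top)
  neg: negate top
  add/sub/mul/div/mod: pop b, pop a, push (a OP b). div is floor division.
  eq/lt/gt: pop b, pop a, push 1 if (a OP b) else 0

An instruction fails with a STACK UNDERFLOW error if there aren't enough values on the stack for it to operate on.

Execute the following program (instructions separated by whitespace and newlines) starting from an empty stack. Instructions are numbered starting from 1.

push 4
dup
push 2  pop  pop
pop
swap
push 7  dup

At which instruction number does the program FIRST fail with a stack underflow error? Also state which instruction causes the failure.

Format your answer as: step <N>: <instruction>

Step 1 ('push 4'): stack = [4], depth = 1
Step 2 ('dup'): stack = [4, 4], depth = 2
Step 3 ('push 2'): stack = [4, 4, 2], depth = 3
Step 4 ('pop'): stack = [4, 4], depth = 2
Step 5 ('pop'): stack = [4], depth = 1
Step 6 ('pop'): stack = [], depth = 0
Step 7 ('swap'): needs 2 value(s) but depth is 0 — STACK UNDERFLOW

Answer: step 7: swap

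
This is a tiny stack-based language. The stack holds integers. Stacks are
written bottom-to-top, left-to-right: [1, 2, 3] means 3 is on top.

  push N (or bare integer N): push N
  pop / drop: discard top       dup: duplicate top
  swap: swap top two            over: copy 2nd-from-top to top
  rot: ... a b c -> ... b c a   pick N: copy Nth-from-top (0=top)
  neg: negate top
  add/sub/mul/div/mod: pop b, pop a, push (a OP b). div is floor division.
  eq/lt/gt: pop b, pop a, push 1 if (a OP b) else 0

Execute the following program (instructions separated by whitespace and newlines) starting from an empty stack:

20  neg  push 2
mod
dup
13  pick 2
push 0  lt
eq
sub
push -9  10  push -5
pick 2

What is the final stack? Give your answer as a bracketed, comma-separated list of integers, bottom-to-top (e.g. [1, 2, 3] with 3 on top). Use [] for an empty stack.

After 'push 20': [20]
After 'neg': [-20]
After 'push 2': [-20, 2]
After 'mod': [0]
After 'dup': [0, 0]
After 'push 13': [0, 0, 13]
After 'pick 2': [0, 0, 13, 0]
After 'push 0': [0, 0, 13, 0, 0]
After 'lt': [0, 0, 13, 0]
After 'eq': [0, 0, 0]
After 'sub': [0, 0]
After 'push -9': [0, 0, -9]
After 'push 10': [0, 0, -9, 10]
After 'push -5': [0, 0, -9, 10, -5]
After 'pick 2': [0, 0, -9, 10, -5, -9]

Answer: [0, 0, -9, 10, -5, -9]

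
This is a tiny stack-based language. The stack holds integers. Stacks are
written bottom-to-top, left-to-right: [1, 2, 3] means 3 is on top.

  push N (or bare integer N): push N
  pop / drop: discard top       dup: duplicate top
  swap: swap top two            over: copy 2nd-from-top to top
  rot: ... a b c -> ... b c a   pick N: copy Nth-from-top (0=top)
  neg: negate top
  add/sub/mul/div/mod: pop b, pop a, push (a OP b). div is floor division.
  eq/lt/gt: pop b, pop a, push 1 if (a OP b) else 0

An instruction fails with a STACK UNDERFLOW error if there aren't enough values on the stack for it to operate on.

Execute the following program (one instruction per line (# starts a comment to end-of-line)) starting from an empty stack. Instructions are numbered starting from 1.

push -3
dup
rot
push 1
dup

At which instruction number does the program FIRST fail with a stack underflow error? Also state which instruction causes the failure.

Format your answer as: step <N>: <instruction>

Step 1 ('push -3'): stack = [-3], depth = 1
Step 2 ('dup'): stack = [-3, -3], depth = 2
Step 3 ('rot'): needs 3 value(s) but depth is 2 — STACK UNDERFLOW

Answer: step 3: rot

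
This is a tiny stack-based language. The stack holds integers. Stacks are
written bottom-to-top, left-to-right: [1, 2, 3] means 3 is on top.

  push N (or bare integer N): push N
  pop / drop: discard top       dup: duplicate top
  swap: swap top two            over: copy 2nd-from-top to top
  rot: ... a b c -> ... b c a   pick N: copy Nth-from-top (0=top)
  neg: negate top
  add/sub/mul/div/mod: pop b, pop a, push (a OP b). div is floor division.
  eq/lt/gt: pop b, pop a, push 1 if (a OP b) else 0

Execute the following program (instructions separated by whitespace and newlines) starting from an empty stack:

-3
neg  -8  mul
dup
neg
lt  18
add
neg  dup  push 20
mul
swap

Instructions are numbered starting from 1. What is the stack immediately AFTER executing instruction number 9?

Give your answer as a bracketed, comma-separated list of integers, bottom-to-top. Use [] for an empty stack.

Answer: [19]

Derivation:
Step 1 ('-3'): [-3]
Step 2 ('neg'): [3]
Step 3 ('-8'): [3, -8]
Step 4 ('mul'): [-24]
Step 5 ('dup'): [-24, -24]
Step 6 ('neg'): [-24, 24]
Step 7 ('lt'): [1]
Step 8 ('18'): [1, 18]
Step 9 ('add'): [19]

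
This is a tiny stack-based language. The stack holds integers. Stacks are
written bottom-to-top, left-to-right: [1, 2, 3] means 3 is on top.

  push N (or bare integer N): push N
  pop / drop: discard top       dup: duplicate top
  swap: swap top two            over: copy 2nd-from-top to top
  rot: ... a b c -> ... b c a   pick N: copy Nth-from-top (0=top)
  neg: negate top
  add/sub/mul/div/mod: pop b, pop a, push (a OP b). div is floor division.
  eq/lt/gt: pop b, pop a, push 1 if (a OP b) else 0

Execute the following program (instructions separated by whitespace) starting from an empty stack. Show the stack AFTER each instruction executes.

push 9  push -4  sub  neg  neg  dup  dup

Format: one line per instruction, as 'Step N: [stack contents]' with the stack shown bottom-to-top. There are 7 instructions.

Step 1: [9]
Step 2: [9, -4]
Step 3: [13]
Step 4: [-13]
Step 5: [13]
Step 6: [13, 13]
Step 7: [13, 13, 13]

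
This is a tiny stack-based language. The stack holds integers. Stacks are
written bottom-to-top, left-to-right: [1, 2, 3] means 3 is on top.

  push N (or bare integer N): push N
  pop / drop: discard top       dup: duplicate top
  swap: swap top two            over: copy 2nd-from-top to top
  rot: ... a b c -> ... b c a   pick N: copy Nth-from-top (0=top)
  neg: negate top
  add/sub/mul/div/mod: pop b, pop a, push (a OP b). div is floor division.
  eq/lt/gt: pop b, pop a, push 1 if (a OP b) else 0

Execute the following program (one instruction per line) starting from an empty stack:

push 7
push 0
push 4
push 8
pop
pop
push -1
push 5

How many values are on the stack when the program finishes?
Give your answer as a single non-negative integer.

After 'push 7': stack = [7] (depth 1)
After 'push 0': stack = [7, 0] (depth 2)
After 'push 4': stack = [7, 0, 4] (depth 3)
After 'push 8': stack = [7, 0, 4, 8] (depth 4)
After 'pop': stack = [7, 0, 4] (depth 3)
After 'pop': stack = [7, 0] (depth 2)
After 'push -1': stack = [7, 0, -1] (depth 3)
After 'push 5': stack = [7, 0, -1, 5] (depth 4)

Answer: 4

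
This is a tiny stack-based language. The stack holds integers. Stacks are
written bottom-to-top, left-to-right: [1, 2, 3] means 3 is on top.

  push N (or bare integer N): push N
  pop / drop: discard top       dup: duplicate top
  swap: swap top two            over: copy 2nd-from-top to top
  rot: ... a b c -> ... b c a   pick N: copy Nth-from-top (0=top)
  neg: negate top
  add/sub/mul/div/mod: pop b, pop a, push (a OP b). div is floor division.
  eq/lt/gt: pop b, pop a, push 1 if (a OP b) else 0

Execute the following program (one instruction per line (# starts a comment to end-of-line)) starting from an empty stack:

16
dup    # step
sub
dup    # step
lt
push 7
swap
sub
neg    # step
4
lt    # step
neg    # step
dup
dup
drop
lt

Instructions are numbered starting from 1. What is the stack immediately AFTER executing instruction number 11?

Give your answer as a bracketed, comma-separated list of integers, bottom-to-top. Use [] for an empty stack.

Answer: [1]

Derivation:
Step 1 ('16'): [16]
Step 2 ('dup'): [16, 16]
Step 3 ('sub'): [0]
Step 4 ('dup'): [0, 0]
Step 5 ('lt'): [0]
Step 6 ('push 7'): [0, 7]
Step 7 ('swap'): [7, 0]
Step 8 ('sub'): [7]
Step 9 ('neg'): [-7]
Step 10 ('4'): [-7, 4]
Step 11 ('lt'): [1]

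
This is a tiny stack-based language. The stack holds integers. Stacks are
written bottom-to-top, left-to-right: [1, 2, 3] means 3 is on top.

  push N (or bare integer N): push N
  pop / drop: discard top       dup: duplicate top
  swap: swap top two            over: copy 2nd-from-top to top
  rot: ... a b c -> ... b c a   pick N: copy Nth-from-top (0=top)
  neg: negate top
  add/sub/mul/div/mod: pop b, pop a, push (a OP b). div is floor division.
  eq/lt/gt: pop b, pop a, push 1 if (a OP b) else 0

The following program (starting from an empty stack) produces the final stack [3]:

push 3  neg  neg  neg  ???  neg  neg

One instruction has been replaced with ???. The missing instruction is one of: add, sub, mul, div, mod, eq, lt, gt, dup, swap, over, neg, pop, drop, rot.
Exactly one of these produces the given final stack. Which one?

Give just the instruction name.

Stack before ???: [-3]
Stack after ???:  [3]
The instruction that transforms [-3] -> [3] is: neg

Answer: neg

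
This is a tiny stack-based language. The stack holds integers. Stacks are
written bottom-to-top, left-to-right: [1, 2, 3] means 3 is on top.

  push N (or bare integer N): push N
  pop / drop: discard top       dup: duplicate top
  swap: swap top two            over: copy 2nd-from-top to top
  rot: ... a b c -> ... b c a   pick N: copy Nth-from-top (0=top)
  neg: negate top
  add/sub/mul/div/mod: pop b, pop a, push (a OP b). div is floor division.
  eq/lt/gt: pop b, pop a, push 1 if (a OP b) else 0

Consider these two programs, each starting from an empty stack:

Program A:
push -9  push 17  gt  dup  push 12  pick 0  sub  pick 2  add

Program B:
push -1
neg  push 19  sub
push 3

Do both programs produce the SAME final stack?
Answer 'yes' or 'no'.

Answer: no

Derivation:
Program A trace:
  After 'push -9': [-9]
  After 'push 17': [-9, 17]
  After 'gt': [0]
  After 'dup': [0, 0]
  After 'push 12': [0, 0, 12]
  After 'pick 0': [0, 0, 12, 12]
  After 'sub': [0, 0, 0]
  After 'pick 2': [0, 0, 0, 0]
  After 'add': [0, 0, 0]
Program A final stack: [0, 0, 0]

Program B trace:
  After 'push -1': [-1]
  After 'neg': [1]
  After 'push 19': [1, 19]
  After 'sub': [-18]
  After 'push 3': [-18, 3]
Program B final stack: [-18, 3]
Same: no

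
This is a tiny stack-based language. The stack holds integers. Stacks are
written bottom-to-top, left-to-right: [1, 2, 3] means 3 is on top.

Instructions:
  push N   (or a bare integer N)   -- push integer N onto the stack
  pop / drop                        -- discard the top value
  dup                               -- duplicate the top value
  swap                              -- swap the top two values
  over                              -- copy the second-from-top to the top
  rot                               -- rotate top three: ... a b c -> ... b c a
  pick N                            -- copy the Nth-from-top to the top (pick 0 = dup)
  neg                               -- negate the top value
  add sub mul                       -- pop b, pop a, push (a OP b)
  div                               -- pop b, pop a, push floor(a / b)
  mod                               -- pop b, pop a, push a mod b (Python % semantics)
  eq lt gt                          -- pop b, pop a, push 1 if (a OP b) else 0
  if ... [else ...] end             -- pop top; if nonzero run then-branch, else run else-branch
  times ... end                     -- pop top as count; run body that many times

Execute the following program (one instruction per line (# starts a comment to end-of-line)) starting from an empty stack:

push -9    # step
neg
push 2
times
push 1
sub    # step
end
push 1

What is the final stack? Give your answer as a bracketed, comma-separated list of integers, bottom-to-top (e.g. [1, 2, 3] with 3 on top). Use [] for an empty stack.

Answer: [7, 1]

Derivation:
After 'push -9': [-9]
After 'neg': [9]
After 'push 2': [9, 2]
After 'times': [9]
After 'push 1': [9, 1]
After 'sub': [8]
After 'push 1': [8, 1]
After 'sub': [7]
After 'push 1': [7, 1]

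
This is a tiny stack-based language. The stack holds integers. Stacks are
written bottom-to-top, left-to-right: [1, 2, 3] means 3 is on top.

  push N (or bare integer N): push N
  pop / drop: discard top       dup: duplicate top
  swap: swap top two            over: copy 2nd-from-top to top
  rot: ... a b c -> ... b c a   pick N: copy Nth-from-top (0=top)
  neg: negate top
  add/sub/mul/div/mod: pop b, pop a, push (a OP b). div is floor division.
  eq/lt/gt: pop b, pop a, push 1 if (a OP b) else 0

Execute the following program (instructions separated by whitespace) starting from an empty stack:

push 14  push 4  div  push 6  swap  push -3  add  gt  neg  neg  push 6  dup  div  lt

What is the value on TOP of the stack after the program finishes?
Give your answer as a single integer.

Answer: 0

Derivation:
After 'push 14': [14]
After 'push 4': [14, 4]
After 'div': [3]
After 'push 6': [3, 6]
After 'swap': [6, 3]
After 'push -3': [6, 3, -3]
After 'add': [6, 0]
After 'gt': [1]
After 'neg': [-1]
After 'neg': [1]
After 'push 6': [1, 6]
After 'dup': [1, 6, 6]
After 'div': [1, 1]
After 'lt': [0]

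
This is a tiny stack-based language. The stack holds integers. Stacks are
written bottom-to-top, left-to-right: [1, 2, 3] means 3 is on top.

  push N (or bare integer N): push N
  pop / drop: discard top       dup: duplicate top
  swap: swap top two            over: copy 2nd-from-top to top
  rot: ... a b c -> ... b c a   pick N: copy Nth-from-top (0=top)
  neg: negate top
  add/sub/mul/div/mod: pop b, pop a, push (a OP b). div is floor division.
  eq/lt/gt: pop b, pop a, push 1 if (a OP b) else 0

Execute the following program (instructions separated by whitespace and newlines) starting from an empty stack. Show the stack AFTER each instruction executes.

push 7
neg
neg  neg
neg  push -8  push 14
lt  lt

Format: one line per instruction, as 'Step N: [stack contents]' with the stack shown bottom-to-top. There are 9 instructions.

Step 1: [7]
Step 2: [-7]
Step 3: [7]
Step 4: [-7]
Step 5: [7]
Step 6: [7, -8]
Step 7: [7, -8, 14]
Step 8: [7, 1]
Step 9: [0]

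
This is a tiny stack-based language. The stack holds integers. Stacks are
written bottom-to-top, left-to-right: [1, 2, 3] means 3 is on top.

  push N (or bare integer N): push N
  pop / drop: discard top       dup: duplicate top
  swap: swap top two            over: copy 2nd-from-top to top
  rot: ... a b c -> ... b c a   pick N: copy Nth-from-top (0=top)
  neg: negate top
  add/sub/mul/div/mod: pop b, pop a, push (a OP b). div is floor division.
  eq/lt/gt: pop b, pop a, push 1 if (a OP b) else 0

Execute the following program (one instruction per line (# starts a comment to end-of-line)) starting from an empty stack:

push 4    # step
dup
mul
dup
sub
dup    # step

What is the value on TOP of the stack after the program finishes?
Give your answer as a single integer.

Answer: 0

Derivation:
After 'push 4': [4]
After 'dup': [4, 4]
After 'mul': [16]
After 'dup': [16, 16]
After 'sub': [0]
After 'dup': [0, 0]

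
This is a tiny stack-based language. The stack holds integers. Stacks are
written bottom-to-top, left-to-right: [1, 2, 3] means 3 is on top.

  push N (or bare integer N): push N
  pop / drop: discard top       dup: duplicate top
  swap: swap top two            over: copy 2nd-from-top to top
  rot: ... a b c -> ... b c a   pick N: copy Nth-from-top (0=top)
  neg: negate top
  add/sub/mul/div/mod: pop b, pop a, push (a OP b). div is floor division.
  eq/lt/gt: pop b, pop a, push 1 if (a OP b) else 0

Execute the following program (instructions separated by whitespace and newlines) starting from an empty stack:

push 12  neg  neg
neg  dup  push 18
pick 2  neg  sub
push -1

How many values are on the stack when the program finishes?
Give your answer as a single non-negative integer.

Answer: 4

Derivation:
After 'push 12': stack = [12] (depth 1)
After 'neg': stack = [-12] (depth 1)
After 'neg': stack = [12] (depth 1)
After 'neg': stack = [-12] (depth 1)
After 'dup': stack = [-12, -12] (depth 2)
After 'push 18': stack = [-12, -12, 18] (depth 3)
After 'pick 2': stack = [-12, -12, 18, -12] (depth 4)
After 'neg': stack = [-12, -12, 18, 12] (depth 4)
After 'sub': stack = [-12, -12, 6] (depth 3)
After 'push -1': stack = [-12, -12, 6, -1] (depth 4)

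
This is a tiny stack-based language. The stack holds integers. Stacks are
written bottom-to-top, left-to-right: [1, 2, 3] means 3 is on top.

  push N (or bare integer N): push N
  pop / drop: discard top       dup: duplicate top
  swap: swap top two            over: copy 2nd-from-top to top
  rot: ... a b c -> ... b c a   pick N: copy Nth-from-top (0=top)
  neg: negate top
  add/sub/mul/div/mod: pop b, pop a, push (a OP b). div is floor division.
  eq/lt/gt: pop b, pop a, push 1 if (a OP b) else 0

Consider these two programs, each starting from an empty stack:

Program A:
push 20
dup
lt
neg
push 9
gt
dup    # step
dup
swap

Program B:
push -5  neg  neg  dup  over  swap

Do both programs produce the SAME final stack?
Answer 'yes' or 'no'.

Program A trace:
  After 'push 20': [20]
  After 'dup': [20, 20]
  After 'lt': [0]
  After 'neg': [0]
  After 'push 9': [0, 9]
  After 'gt': [0]
  After 'dup': [0, 0]
  After 'dup': [0, 0, 0]
  After 'swap': [0, 0, 0]
Program A final stack: [0, 0, 0]

Program B trace:
  After 'push -5': [-5]
  After 'neg': [5]
  After 'neg': [-5]
  After 'dup': [-5, -5]
  After 'over': [-5, -5, -5]
  After 'swap': [-5, -5, -5]
Program B final stack: [-5, -5, -5]
Same: no

Answer: no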